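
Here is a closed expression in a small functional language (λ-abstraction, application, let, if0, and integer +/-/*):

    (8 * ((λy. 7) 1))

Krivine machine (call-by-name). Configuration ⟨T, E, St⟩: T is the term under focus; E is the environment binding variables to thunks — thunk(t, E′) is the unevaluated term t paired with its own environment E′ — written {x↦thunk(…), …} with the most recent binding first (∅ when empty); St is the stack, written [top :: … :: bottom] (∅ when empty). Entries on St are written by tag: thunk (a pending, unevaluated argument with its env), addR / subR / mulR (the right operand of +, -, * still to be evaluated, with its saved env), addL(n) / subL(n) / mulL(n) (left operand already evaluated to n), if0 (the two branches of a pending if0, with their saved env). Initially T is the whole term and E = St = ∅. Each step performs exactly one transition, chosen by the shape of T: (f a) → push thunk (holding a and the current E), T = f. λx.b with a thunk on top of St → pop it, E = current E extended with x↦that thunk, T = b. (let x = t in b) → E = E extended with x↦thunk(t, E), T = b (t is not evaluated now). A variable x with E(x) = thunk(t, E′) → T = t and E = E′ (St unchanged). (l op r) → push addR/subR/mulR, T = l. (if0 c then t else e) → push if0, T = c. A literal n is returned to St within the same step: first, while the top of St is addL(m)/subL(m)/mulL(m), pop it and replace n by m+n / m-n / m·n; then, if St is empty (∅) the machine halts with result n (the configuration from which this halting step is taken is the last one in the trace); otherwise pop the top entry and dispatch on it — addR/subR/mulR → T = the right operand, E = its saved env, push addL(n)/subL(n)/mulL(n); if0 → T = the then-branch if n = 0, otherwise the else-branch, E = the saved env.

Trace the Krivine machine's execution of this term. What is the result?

0. ⟨T=(8 * ((λy. 7) 1)); E=∅; St=∅⟩
1. ⟨T=8; E=∅; St=[mulR]⟩
2. ⟨T=((λy. 7) 1); E=∅; St=[mulL(8)]⟩
3. ⟨T=(λy. 7); E=∅; St=[thunk :: mulL(8)]⟩
4. ⟨T=7; E={y↦thunk(1, ∅)}; St=[mulL(8)]⟩
→ final value 56

Answer: 56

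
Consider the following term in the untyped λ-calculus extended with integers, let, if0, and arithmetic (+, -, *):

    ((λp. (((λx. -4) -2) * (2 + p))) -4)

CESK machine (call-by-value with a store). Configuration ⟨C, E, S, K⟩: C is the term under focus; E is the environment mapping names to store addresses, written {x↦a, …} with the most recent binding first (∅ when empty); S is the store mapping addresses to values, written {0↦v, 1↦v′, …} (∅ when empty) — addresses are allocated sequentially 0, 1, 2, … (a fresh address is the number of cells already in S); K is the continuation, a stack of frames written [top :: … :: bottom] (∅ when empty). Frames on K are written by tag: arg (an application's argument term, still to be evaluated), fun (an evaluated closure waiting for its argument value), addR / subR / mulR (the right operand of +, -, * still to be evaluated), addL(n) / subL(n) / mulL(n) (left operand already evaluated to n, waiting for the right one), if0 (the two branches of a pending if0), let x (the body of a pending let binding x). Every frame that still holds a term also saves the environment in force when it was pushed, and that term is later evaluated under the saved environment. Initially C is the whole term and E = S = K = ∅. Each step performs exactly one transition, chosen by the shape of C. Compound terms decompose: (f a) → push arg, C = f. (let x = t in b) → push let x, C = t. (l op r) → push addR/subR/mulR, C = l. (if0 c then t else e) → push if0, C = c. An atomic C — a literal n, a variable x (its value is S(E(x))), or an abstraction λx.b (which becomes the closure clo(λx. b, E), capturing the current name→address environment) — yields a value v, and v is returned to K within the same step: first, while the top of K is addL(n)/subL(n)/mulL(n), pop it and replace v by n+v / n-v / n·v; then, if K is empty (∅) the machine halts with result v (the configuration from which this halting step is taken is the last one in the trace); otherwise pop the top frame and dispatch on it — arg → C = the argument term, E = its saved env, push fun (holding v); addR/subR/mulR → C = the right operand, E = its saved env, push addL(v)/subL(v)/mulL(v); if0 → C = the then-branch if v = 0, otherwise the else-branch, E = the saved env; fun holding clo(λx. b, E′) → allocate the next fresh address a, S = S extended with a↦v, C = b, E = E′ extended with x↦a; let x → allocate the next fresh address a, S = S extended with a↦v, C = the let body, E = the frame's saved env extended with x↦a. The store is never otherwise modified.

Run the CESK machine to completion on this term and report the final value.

Answer: 8

Machine steps:
step 0: <C=((λp. (((λx. -4) -2) * (2 + p))) -4), E=∅, S=∅, K=∅>
step 1: <C=(λp. (((λx. -4) -2) * (2 + p))), E=∅, S=∅, K=[arg]>
step 2: <C=-4, E=∅, S=∅, K=[fun]>
step 3: <C=(((λx. -4) -2) * (2 + p)), E={p↦0}, S={0↦-4}, K=∅>
step 4: <C=((λx. -4) -2), E={p↦0}, S={0↦-4}, K=[mulR]>
step 5: <C=(λx. -4), E={p↦0}, S={0↦-4}, K=[arg :: mulR]>
step 6: <C=-2, E={p↦0}, S={0↦-4}, K=[fun :: mulR]>
step 7: <C=-4, E={x↦1, p↦0}, S={0↦-4, 1↦-2}, K=[mulR]>
step 8: <C=(2 + p), E={p↦0}, S={0↦-4, 1↦-2}, K=[mulL(-4)]>
step 9: <C=2, E={p↦0}, S={0↦-4, 1↦-2}, K=[addR :: mulL(-4)]>
step 10: <C=p, E={p↦0}, S={0↦-4, 1↦-2}, K=[addL(2) :: mulL(-4)]>
→ final value 8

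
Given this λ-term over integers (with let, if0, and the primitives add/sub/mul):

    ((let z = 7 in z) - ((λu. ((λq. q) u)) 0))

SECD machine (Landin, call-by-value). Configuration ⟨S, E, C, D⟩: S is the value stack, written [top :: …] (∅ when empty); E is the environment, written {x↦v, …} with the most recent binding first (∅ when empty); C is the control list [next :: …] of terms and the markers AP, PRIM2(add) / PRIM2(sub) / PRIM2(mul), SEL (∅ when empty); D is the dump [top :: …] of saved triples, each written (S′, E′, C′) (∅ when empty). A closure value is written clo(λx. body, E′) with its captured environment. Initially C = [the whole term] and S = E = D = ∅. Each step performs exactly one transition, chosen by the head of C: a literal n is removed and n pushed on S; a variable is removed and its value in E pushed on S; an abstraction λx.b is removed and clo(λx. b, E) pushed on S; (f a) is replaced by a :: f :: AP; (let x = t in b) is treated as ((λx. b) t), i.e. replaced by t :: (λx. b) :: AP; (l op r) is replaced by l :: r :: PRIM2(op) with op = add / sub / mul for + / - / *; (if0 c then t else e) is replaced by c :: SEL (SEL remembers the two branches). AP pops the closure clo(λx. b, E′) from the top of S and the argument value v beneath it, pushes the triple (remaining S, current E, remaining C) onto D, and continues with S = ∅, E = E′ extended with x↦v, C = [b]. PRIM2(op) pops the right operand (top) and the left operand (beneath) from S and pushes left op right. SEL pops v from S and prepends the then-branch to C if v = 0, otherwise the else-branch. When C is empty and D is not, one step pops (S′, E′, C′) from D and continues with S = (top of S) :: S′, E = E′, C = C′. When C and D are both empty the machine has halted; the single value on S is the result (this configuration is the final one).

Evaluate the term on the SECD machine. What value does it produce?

[0] <S=∅, E=∅, C=[((let z = 7 in z) - ((λu. ((λq. q) u)) 0))], D=∅>
[1] <S=∅, E=∅, C=[(let z = 7 in z) :: ((λu. ((λq. q) u)) 0) :: PRIM2(sub)], D=∅>
[2] <S=∅, E=∅, C=[7 :: (λz. z) :: AP :: ((λu. ((λq. q) u)) 0) :: PRIM2(sub)], D=∅>
[3] <S=[7], E=∅, C=[(λz. z) :: AP :: ((λu. ((λq. q) u)) 0) :: PRIM2(sub)], D=∅>
[4] <S=[clo(λz. z, ∅) :: 7], E=∅, C=[AP :: ((λu. ((λq. q) u)) 0) :: PRIM2(sub)], D=∅>
[5] <S=∅, E={z↦7}, C=[z], D=[(∅, ∅, [((λu. ((λq. q) u)) 0) :: PRIM2(sub)])]>
[6] <S=[7], E={z↦7}, C=∅, D=[(∅, ∅, [((λu. ((λq. q) u)) 0) :: PRIM2(sub)])]>
[7] <S=[7], E=∅, C=[((λu. ((λq. q) u)) 0) :: PRIM2(sub)], D=∅>
[8] <S=[7], E=∅, C=[0 :: (λu. ((λq. q) u)) :: AP :: PRIM2(sub)], D=∅>
[9] <S=[0 :: 7], E=∅, C=[(λu. ((λq. q) u)) :: AP :: PRIM2(sub)], D=∅>
[10] <S=[clo(λu. ((λq. q) u), ∅) :: 0 :: 7], E=∅, C=[AP :: PRIM2(sub)], D=∅>
[11] <S=∅, E={u↦0}, C=[((λq. q) u)], D=[([7], ∅, [PRIM2(sub)])]>
[12] <S=∅, E={u↦0}, C=[u :: (λq. q) :: AP], D=[([7], ∅, [PRIM2(sub)])]>
[13] <S=[0], E={u↦0}, C=[(λq. q) :: AP], D=[([7], ∅, [PRIM2(sub)])]>
[14] <S=[clo(λq. q, {u↦0}) :: 0], E={u↦0}, C=[AP], D=[([7], ∅, [PRIM2(sub)])]>
[15] <S=∅, E={q↦0, u↦0}, C=[q], D=[(∅, {u↦0}, ∅) :: ([7], ∅, [PRIM2(sub)])]>
[16] <S=[0], E={q↦0, u↦0}, C=∅, D=[(∅, {u↦0}, ∅) :: ([7], ∅, [PRIM2(sub)])]>
[17] <S=[0], E={u↦0}, C=∅, D=[([7], ∅, [PRIM2(sub)])]>
[18] <S=[0 :: 7], E=∅, C=[PRIM2(sub)], D=∅>
[19] <S=[7], E=∅, C=∅, D=∅>
→ final value 7

Answer: 7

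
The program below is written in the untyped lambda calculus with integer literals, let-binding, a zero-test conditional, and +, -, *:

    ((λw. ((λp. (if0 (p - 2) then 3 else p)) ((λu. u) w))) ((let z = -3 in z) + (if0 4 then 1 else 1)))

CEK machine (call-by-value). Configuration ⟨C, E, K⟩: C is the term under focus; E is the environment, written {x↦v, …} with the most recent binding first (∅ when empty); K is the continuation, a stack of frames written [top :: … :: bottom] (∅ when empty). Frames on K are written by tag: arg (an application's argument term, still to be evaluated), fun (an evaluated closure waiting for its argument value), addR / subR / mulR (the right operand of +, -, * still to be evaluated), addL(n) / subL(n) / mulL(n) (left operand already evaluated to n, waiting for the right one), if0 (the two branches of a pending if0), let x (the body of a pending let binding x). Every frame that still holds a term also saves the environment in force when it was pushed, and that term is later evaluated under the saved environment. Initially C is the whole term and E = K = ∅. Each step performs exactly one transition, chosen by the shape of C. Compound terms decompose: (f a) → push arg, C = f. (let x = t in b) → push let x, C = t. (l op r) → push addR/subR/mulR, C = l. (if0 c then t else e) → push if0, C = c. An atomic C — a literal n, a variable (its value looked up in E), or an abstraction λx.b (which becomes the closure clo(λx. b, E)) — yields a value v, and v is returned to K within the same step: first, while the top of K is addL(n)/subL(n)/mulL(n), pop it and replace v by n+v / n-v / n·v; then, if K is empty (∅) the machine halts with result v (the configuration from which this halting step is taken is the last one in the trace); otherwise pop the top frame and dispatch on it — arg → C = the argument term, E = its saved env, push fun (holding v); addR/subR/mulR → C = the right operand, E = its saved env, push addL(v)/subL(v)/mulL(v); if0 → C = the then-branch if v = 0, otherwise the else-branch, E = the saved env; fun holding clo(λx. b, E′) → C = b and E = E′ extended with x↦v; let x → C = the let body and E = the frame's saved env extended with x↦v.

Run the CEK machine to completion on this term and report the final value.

Answer: -2

Derivation:
0. ⟨C=((λw. ((λp. (if0 (p - 2) then 3 else p)) ((λu. u) w))) ((let z = -3 in z) + (if0 4 then 1 else 1))); E=∅; K=∅⟩
1. ⟨C=(λw. ((λp. (if0 (p - 2) then 3 else p)) ((λu. u) w))); E=∅; K=[arg]⟩
2. ⟨C=((let z = -3 in z) + (if0 4 then 1 else 1)); E=∅; K=[fun]⟩
3. ⟨C=(let z = -3 in z); E=∅; K=[addR :: fun]⟩
4. ⟨C=-3; E=∅; K=[let z :: addR :: fun]⟩
5. ⟨C=z; E={z↦-3}; K=[addR :: fun]⟩
6. ⟨C=(if0 4 then 1 else 1); E=∅; K=[addL(-3) :: fun]⟩
7. ⟨C=4; E=∅; K=[if0 :: addL(-3) :: fun]⟩
8. ⟨C=1; E=∅; K=[addL(-3) :: fun]⟩
9. ⟨C=((λp. (if0 (p - 2) then 3 else p)) ((λu. u) w)); E={w↦-2}; K=∅⟩
10. ⟨C=(λp. (if0 (p - 2) then 3 else p)); E={w↦-2}; K=[arg]⟩
11. ⟨C=((λu. u) w); E={w↦-2}; K=[fun]⟩
12. ⟨C=(λu. u); E={w↦-2}; K=[arg :: fun]⟩
13. ⟨C=w; E={w↦-2}; K=[fun :: fun]⟩
14. ⟨C=u; E={u↦-2, w↦-2}; K=[fun]⟩
15. ⟨C=(if0 (p - 2) then 3 else p); E={p↦-2, w↦-2}; K=∅⟩
16. ⟨C=(p - 2); E={p↦-2, w↦-2}; K=[if0]⟩
17. ⟨C=p; E={p↦-2, w↦-2}; K=[subR :: if0]⟩
18. ⟨C=2; E={p↦-2, w↦-2}; K=[subL(-2) :: if0]⟩
19. ⟨C=p; E={p↦-2, w↦-2}; K=∅⟩
→ final value -2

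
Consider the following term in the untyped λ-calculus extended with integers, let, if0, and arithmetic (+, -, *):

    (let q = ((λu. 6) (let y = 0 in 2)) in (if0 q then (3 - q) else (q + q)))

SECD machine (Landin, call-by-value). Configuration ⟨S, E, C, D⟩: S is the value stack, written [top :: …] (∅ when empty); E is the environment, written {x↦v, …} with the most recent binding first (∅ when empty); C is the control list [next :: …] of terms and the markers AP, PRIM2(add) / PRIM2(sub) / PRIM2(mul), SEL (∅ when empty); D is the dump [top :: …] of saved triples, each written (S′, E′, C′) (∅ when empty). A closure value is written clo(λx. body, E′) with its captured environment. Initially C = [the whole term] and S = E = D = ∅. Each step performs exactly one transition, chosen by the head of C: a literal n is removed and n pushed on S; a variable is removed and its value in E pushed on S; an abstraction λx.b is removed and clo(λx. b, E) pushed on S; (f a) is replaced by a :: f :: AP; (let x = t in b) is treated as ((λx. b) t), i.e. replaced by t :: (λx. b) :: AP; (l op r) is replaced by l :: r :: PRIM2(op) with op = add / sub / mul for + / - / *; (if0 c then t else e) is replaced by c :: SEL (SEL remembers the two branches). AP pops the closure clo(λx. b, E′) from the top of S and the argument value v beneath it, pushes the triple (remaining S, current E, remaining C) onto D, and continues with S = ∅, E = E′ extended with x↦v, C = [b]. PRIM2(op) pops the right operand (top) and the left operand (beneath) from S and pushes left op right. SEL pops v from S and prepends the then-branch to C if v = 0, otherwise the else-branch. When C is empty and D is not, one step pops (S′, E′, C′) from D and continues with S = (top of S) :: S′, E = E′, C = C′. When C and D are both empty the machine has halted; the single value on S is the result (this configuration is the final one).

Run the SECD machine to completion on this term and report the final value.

[0] [S=∅ | E=∅ | C=[(let q = ((λu. 6) (let y = 0 in 2)) in (if0 q then (3 - q) else (q + q)))] | D=∅]
[1] [S=∅ | E=∅ | C=[((λu. 6) (let y = 0 in 2)) :: (λq. (if0 q then (3 - q) else (q + q))) :: AP] | D=∅]
[2] [S=∅ | E=∅ | C=[(let y = 0 in 2) :: (λu. 6) :: AP :: (λq. (if0 q then (3 - q) else (q + q))) :: AP] | D=∅]
[3] [S=∅ | E=∅ | C=[0 :: (λy. 2) :: AP :: (λu. 6) :: AP :: (λq. (if0 q then (3 - q) else (q + q))) :: AP] | D=∅]
[4] [S=[0] | E=∅ | C=[(λy. 2) :: AP :: (λu. 6) :: AP :: (λq. (if0 q then (3 - q) else (q + q))) :: AP] | D=∅]
[5] [S=[clo(λy. 2, ∅) :: 0] | E=∅ | C=[AP :: (λu. 6) :: AP :: (λq. (if0 q then (3 - q) else (q + q))) :: AP] | D=∅]
[6] [S=∅ | E={y↦0} | C=[2] | D=[(∅, ∅, [(λu. 6) :: AP :: (λq. (if0 q then (3 - q) else (q + q))) :: AP])]]
[7] [S=[2] | E={y↦0} | C=∅ | D=[(∅, ∅, [(λu. 6) :: AP :: (λq. (if0 q then (3 - q) else (q + q))) :: AP])]]
[8] [S=[2] | E=∅ | C=[(λu. 6) :: AP :: (λq. (if0 q then (3 - q) else (q + q))) :: AP] | D=∅]
[9] [S=[clo(λu. 6, ∅) :: 2] | E=∅ | C=[AP :: (λq. (if0 q then (3 - q) else (q + q))) :: AP] | D=∅]
[10] [S=∅ | E={u↦2} | C=[6] | D=[(∅, ∅, [(λq. (if0 q then (3 - q) else (q + q))) :: AP])]]
[11] [S=[6] | E={u↦2} | C=∅ | D=[(∅, ∅, [(λq. (if0 q then (3 - q) else (q + q))) :: AP])]]
[12] [S=[6] | E=∅ | C=[(λq. (if0 q then (3 - q) else (q + q))) :: AP] | D=∅]
[13] [S=[clo(λq. (if0 q then (3 - q) else (q + q)), ∅) :: 6] | E=∅ | C=[AP] | D=∅]
[14] [S=∅ | E={q↦6} | C=[(if0 q then (3 - q) else (q + q))] | D=[(∅, ∅, ∅)]]
[15] [S=∅ | E={q↦6} | C=[q :: SEL] | D=[(∅, ∅, ∅)]]
[16] [S=[6] | E={q↦6} | C=[SEL] | D=[(∅, ∅, ∅)]]
[17] [S=∅ | E={q↦6} | C=[(q + q)] | D=[(∅, ∅, ∅)]]
[18] [S=∅ | E={q↦6} | C=[q :: q :: PRIM2(add)] | D=[(∅, ∅, ∅)]]
[19] [S=[6] | E={q↦6} | C=[q :: PRIM2(add)] | D=[(∅, ∅, ∅)]]
[20] [S=[6 :: 6] | E={q↦6} | C=[PRIM2(add)] | D=[(∅, ∅, ∅)]]
[21] [S=[12] | E={q↦6} | C=∅ | D=[(∅, ∅, ∅)]]
[22] [S=[12] | E=∅ | C=∅ | D=∅]
→ final value 12

Answer: 12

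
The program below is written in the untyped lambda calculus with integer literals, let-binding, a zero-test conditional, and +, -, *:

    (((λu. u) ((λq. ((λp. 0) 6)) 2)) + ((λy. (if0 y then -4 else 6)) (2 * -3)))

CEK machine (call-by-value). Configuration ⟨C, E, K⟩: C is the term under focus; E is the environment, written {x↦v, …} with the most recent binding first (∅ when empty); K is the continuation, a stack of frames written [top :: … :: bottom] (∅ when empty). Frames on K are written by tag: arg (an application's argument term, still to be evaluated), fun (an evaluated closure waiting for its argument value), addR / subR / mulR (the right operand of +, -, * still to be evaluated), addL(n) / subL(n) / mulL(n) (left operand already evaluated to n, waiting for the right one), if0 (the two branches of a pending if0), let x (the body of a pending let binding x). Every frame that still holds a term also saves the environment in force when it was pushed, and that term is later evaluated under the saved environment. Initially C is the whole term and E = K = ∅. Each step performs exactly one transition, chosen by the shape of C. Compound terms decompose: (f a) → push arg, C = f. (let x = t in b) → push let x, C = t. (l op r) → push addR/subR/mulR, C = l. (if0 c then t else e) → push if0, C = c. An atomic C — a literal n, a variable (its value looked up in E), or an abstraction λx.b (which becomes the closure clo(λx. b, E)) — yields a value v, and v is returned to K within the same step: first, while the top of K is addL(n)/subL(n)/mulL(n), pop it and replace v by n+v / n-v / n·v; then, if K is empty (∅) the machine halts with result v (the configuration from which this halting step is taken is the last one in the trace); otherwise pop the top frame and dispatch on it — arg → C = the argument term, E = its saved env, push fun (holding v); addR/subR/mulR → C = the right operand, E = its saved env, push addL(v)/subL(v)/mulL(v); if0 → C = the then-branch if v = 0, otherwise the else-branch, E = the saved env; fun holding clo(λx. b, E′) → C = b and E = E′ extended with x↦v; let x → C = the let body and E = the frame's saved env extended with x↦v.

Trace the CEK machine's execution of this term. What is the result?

Answer: 6

Derivation:
t=0: <C=(((λu. u) ((λq. ((λp. 0) 6)) 2)) + ((λy. (if0 y then -4 else 6)) (2 * -3))), E=∅, K=∅>
t=1: <C=((λu. u) ((λq. ((λp. 0) 6)) 2)), E=∅, K=[addR]>
t=2: <C=(λu. u), E=∅, K=[arg :: addR]>
t=3: <C=((λq. ((λp. 0) 6)) 2), E=∅, K=[fun :: addR]>
t=4: <C=(λq. ((λp. 0) 6)), E=∅, K=[arg :: fun :: addR]>
t=5: <C=2, E=∅, K=[fun :: fun :: addR]>
t=6: <C=((λp. 0) 6), E={q↦2}, K=[fun :: addR]>
t=7: <C=(λp. 0), E={q↦2}, K=[arg :: fun :: addR]>
t=8: <C=6, E={q↦2}, K=[fun :: fun :: addR]>
t=9: <C=0, E={p↦6, q↦2}, K=[fun :: addR]>
t=10: <C=u, E={u↦0}, K=[addR]>
t=11: <C=((λy. (if0 y then -4 else 6)) (2 * -3)), E=∅, K=[addL(0)]>
t=12: <C=(λy. (if0 y then -4 else 6)), E=∅, K=[arg :: addL(0)]>
t=13: <C=(2 * -3), E=∅, K=[fun :: addL(0)]>
t=14: <C=2, E=∅, K=[mulR :: fun :: addL(0)]>
t=15: <C=-3, E=∅, K=[mulL(2) :: fun :: addL(0)]>
t=16: <C=(if0 y then -4 else 6), E={y↦-6}, K=[addL(0)]>
t=17: <C=y, E={y↦-6}, K=[if0 :: addL(0)]>
t=18: <C=6, E={y↦-6}, K=[addL(0)]>
→ final value 6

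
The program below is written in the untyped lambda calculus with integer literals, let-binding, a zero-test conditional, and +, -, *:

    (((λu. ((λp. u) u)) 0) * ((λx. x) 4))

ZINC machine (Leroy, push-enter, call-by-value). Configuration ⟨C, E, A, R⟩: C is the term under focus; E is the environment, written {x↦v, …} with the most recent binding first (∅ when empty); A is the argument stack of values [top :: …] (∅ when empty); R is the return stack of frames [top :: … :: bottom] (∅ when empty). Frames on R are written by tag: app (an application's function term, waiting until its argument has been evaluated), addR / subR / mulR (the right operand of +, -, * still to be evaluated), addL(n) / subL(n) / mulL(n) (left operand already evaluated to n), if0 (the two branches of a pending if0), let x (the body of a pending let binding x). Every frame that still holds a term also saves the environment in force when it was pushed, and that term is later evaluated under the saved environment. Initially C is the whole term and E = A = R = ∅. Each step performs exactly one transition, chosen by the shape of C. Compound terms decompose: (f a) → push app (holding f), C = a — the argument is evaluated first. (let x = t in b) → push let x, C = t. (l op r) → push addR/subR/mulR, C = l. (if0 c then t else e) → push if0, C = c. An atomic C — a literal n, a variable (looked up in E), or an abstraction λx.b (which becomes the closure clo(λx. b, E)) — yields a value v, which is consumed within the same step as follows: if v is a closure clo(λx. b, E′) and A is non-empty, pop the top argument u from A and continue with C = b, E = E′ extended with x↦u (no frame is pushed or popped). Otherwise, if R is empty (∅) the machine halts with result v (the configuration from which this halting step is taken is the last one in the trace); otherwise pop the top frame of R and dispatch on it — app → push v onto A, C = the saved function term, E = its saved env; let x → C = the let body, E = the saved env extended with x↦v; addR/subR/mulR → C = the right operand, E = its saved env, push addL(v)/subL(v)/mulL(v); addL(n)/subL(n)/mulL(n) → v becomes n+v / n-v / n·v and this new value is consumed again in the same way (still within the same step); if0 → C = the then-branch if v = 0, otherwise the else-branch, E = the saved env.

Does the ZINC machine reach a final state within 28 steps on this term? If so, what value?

[0] <C=(((λu. ((λp. u) u)) 0) * ((λx. x) 4)), E=∅, A=∅, R=∅>
[1] <C=((λu. ((λp. u) u)) 0), E=∅, A=∅, R=[mulR]>
[2] <C=0, E=∅, A=∅, R=[app :: mulR]>
[3] <C=(λu. ((λp. u) u)), E=∅, A=[0], R=[mulR]>
[4] <C=((λp. u) u), E={u↦0}, A=∅, R=[mulR]>
[5] <C=u, E={u↦0}, A=∅, R=[app :: mulR]>
[6] <C=(λp. u), E={u↦0}, A=[0], R=[mulR]>
[7] <C=u, E={p↦0, u↦0}, A=∅, R=[mulR]>
[8] <C=((λx. x) 4), E=∅, A=∅, R=[mulL(0)]>
[9] <C=4, E=∅, A=∅, R=[app :: mulL(0)]>
[10] <C=(λx. x), E=∅, A=[4], R=[mulL(0)]>
[11] <C=x, E={x↦4}, A=∅, R=[mulL(0)]>
→ final value 0

Answer: 0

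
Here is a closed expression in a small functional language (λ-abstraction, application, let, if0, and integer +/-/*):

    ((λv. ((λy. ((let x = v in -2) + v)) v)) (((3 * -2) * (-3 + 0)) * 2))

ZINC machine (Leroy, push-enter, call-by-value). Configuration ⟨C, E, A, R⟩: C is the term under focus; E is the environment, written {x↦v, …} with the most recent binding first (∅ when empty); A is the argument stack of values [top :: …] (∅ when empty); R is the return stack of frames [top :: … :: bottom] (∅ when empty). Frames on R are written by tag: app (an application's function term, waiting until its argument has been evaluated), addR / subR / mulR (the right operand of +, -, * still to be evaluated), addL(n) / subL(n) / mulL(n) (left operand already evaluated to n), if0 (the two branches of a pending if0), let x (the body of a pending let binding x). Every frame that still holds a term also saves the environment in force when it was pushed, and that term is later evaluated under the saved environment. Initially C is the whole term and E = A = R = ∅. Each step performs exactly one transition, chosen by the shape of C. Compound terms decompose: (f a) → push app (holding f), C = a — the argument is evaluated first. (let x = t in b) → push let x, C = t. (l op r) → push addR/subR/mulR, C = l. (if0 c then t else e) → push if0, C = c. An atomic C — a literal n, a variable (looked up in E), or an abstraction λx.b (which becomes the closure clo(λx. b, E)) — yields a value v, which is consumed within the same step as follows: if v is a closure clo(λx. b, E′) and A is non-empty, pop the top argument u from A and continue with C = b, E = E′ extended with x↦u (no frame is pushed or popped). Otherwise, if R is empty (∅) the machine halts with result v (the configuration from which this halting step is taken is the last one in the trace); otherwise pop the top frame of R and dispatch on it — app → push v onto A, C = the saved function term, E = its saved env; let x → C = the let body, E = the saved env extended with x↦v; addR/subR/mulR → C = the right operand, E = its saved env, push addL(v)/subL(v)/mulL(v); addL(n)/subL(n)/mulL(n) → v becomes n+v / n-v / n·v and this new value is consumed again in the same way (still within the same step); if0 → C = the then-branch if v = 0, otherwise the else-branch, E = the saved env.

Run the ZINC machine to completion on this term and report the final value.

Answer: 34

Execution trace:
[0] ⟨C=((λv. ((λy. ((let x = v in -2) + v)) v)) (((3 * -2) * (-3 + 0)) * 2)); E=∅; A=∅; R=∅⟩
[1] ⟨C=(((3 * -2) * (-3 + 0)) * 2); E=∅; A=∅; R=[app]⟩
[2] ⟨C=((3 * -2) * (-3 + 0)); E=∅; A=∅; R=[mulR :: app]⟩
[3] ⟨C=(3 * -2); E=∅; A=∅; R=[mulR :: mulR :: app]⟩
[4] ⟨C=3; E=∅; A=∅; R=[mulR :: mulR :: mulR :: app]⟩
[5] ⟨C=-2; E=∅; A=∅; R=[mulL(3) :: mulR :: mulR :: app]⟩
[6] ⟨C=(-3 + 0); E=∅; A=∅; R=[mulL(-6) :: mulR :: app]⟩
[7] ⟨C=-3; E=∅; A=∅; R=[addR :: mulL(-6) :: mulR :: app]⟩
[8] ⟨C=0; E=∅; A=∅; R=[addL(-3) :: mulL(-6) :: mulR :: app]⟩
[9] ⟨C=2; E=∅; A=∅; R=[mulL(18) :: app]⟩
[10] ⟨C=(λv. ((λy. ((let x = v in -2) + v)) v)); E=∅; A=[36]; R=∅⟩
[11] ⟨C=((λy. ((let x = v in -2) + v)) v); E={v↦36}; A=∅; R=∅⟩
[12] ⟨C=v; E={v↦36}; A=∅; R=[app]⟩
[13] ⟨C=(λy. ((let x = v in -2) + v)); E={v↦36}; A=[36]; R=∅⟩
[14] ⟨C=((let x = v in -2) + v); E={y↦36, v↦36}; A=∅; R=∅⟩
[15] ⟨C=(let x = v in -2); E={y↦36, v↦36}; A=∅; R=[addR]⟩
[16] ⟨C=v; E={y↦36, v↦36}; A=∅; R=[let x :: addR]⟩
[17] ⟨C=-2; E={x↦36, y↦36, v↦36}; A=∅; R=[addR]⟩
[18] ⟨C=v; E={y↦36, v↦36}; A=∅; R=[addL(-2)]⟩
→ final value 34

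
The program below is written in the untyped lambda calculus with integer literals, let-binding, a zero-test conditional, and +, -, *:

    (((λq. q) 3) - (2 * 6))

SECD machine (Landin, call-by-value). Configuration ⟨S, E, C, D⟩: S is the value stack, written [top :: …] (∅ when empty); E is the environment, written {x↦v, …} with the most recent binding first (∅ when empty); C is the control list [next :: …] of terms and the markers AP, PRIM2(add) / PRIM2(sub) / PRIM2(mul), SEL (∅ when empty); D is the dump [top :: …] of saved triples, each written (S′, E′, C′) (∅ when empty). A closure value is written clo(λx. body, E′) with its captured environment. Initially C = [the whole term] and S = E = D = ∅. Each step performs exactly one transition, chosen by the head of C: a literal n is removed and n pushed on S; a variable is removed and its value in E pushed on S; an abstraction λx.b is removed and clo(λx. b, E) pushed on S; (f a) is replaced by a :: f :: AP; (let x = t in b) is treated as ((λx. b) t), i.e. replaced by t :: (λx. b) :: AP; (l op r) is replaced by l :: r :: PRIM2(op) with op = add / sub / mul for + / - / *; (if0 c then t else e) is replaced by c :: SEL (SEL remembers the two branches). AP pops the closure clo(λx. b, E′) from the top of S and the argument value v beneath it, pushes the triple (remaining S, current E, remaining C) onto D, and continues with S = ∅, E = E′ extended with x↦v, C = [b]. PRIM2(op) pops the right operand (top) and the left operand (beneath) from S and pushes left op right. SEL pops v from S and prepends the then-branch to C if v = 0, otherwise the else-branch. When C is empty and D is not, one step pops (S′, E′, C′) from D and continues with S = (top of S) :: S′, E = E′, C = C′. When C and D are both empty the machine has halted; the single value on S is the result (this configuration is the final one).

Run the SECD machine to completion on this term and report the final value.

step 0: ⟨S=∅; E=∅; C=[(((λq. q) 3) - (2 * 6))]; D=∅⟩
step 1: ⟨S=∅; E=∅; C=[((λq. q) 3) :: (2 * 6) :: PRIM2(sub)]; D=∅⟩
step 2: ⟨S=∅; E=∅; C=[3 :: (λq. q) :: AP :: (2 * 6) :: PRIM2(sub)]; D=∅⟩
step 3: ⟨S=[3]; E=∅; C=[(λq. q) :: AP :: (2 * 6) :: PRIM2(sub)]; D=∅⟩
step 4: ⟨S=[clo(λq. q, ∅) :: 3]; E=∅; C=[AP :: (2 * 6) :: PRIM2(sub)]; D=∅⟩
step 5: ⟨S=∅; E={q↦3}; C=[q]; D=[(∅, ∅, [(2 * 6) :: PRIM2(sub)])]⟩
step 6: ⟨S=[3]; E={q↦3}; C=∅; D=[(∅, ∅, [(2 * 6) :: PRIM2(sub)])]⟩
step 7: ⟨S=[3]; E=∅; C=[(2 * 6) :: PRIM2(sub)]; D=∅⟩
step 8: ⟨S=[3]; E=∅; C=[2 :: 6 :: PRIM2(mul) :: PRIM2(sub)]; D=∅⟩
step 9: ⟨S=[2 :: 3]; E=∅; C=[6 :: PRIM2(mul) :: PRIM2(sub)]; D=∅⟩
step 10: ⟨S=[6 :: 2 :: 3]; E=∅; C=[PRIM2(mul) :: PRIM2(sub)]; D=∅⟩
step 11: ⟨S=[12 :: 3]; E=∅; C=[PRIM2(sub)]; D=∅⟩
step 12: ⟨S=[-9]; E=∅; C=∅; D=∅⟩
→ final value -9

Answer: -9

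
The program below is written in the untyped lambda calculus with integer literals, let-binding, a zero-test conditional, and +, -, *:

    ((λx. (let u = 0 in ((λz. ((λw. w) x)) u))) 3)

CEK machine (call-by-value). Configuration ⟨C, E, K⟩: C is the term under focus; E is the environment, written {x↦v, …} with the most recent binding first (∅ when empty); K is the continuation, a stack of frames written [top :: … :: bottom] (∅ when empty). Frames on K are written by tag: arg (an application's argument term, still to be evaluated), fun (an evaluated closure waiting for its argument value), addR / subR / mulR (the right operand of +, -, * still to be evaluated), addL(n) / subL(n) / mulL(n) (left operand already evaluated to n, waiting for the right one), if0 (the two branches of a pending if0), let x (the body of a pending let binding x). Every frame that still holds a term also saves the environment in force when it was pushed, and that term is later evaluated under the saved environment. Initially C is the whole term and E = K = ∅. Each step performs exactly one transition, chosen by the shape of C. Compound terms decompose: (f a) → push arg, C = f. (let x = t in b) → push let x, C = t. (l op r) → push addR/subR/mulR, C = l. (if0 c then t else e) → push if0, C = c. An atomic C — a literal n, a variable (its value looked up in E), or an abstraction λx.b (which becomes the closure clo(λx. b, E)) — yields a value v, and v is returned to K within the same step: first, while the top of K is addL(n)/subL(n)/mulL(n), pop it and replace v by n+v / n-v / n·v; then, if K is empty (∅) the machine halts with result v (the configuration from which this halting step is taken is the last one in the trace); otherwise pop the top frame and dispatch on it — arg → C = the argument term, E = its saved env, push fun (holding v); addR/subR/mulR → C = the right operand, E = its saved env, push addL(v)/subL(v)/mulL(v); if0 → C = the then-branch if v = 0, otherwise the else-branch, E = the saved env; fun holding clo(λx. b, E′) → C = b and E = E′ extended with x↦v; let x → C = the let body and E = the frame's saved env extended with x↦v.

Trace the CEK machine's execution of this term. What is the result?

step 0: ⟨C=((λx. (let u = 0 in ((λz. ((λw. w) x)) u))) 3); E=∅; K=∅⟩
step 1: ⟨C=(λx. (let u = 0 in ((λz. ((λw. w) x)) u))); E=∅; K=[arg]⟩
step 2: ⟨C=3; E=∅; K=[fun]⟩
step 3: ⟨C=(let u = 0 in ((λz. ((λw. w) x)) u)); E={x↦3}; K=∅⟩
step 4: ⟨C=0; E={x↦3}; K=[let u]⟩
step 5: ⟨C=((λz. ((λw. w) x)) u); E={u↦0, x↦3}; K=∅⟩
step 6: ⟨C=(λz. ((λw. w) x)); E={u↦0, x↦3}; K=[arg]⟩
step 7: ⟨C=u; E={u↦0, x↦3}; K=[fun]⟩
step 8: ⟨C=((λw. w) x); E={z↦0, u↦0, x↦3}; K=∅⟩
step 9: ⟨C=(λw. w); E={z↦0, u↦0, x↦3}; K=[arg]⟩
step 10: ⟨C=x; E={z↦0, u↦0, x↦3}; K=[fun]⟩
step 11: ⟨C=w; E={w↦3, z↦0, u↦0, x↦3}; K=∅⟩
→ final value 3

Answer: 3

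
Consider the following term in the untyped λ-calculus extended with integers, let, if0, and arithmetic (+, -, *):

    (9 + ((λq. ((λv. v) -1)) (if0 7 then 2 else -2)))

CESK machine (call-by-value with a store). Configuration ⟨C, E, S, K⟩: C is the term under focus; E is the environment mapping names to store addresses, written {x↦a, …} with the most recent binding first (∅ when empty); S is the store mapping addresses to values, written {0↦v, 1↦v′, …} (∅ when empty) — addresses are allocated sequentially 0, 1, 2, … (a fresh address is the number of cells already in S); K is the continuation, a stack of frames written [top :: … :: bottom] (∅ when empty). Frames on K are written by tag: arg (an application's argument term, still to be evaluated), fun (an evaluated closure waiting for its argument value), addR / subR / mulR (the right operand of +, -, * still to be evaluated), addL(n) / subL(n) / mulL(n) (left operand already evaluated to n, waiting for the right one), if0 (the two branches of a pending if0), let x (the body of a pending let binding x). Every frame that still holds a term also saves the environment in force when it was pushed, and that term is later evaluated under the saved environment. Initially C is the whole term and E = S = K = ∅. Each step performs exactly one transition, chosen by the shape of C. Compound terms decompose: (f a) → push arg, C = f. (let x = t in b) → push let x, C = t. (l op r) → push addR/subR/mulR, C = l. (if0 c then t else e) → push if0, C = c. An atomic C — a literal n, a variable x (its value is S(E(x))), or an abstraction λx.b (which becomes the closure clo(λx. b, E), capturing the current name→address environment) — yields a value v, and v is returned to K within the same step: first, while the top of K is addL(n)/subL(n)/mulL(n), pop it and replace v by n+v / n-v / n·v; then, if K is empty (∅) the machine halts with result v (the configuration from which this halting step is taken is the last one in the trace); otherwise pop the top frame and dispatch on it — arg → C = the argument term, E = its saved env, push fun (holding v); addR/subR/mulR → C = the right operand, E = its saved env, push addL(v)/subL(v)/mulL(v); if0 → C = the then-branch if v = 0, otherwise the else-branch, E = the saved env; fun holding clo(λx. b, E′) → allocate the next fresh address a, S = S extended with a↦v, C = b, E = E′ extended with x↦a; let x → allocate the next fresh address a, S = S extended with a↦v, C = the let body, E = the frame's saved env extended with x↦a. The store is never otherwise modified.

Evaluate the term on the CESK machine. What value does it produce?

Answer: 8

Derivation:
t=0: <C=(9 + ((λq. ((λv. v) -1)) (if0 7 then 2 else -2))), E=∅, S=∅, K=∅>
t=1: <C=9, E=∅, S=∅, K=[addR]>
t=2: <C=((λq. ((λv. v) -1)) (if0 7 then 2 else -2)), E=∅, S=∅, K=[addL(9)]>
t=3: <C=(λq. ((λv. v) -1)), E=∅, S=∅, K=[arg :: addL(9)]>
t=4: <C=(if0 7 then 2 else -2), E=∅, S=∅, K=[fun :: addL(9)]>
t=5: <C=7, E=∅, S=∅, K=[if0 :: fun :: addL(9)]>
t=6: <C=-2, E=∅, S=∅, K=[fun :: addL(9)]>
t=7: <C=((λv. v) -1), E={q↦0}, S={0↦-2}, K=[addL(9)]>
t=8: <C=(λv. v), E={q↦0}, S={0↦-2}, K=[arg :: addL(9)]>
t=9: <C=-1, E={q↦0}, S={0↦-2}, K=[fun :: addL(9)]>
t=10: <C=v, E={v↦1, q↦0}, S={0↦-2, 1↦-1}, K=[addL(9)]>
→ final value 8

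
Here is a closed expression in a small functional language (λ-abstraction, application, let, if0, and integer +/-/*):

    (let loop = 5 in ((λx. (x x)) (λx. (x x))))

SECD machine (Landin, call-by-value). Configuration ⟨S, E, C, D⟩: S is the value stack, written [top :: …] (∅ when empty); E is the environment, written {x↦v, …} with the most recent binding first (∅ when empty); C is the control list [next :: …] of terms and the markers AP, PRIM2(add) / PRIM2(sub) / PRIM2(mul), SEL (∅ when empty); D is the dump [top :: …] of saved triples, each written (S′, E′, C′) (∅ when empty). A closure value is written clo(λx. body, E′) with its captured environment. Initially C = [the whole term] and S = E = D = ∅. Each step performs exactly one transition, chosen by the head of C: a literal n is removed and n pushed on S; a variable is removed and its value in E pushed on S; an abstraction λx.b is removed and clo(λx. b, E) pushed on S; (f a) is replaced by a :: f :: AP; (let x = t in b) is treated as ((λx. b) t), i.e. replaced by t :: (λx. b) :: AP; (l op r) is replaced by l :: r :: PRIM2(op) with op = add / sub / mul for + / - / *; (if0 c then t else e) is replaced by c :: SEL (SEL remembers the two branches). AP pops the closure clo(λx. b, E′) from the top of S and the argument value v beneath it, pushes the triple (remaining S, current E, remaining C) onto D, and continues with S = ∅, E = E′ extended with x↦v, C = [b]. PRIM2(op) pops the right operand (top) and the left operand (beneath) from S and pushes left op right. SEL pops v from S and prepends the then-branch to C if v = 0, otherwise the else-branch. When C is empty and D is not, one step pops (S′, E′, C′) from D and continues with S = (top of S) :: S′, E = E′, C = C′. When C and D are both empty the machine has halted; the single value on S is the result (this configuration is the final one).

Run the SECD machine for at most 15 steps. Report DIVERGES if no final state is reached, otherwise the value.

Answer: DIVERGES (no final state within 15 steps)

Derivation:
step 0: [S=∅ | E=∅ | C=[(let loop = 5 in ((λx. (x x)) (λx. (x x))))] | D=∅]
step 1: [S=∅ | E=∅ | C=[5 :: (λloop. ((λx. (x x)) (λx. (x x)))) :: AP] | D=∅]
step 2: [S=[5] | E=∅ | C=[(λloop. ((λx. (x x)) (λx. (x x)))) :: AP] | D=∅]
step 3: [S=[clo(λloop. ((λx. (x x)) (λx. (x x))), ∅) :: 5] | E=∅ | C=[AP] | D=∅]
step 4: [S=∅ | E={loop↦5} | C=[((λx. (x x)) (λx. (x x)))] | D=[(∅, ∅, ∅)]]
step 5: [S=∅ | E={loop↦5} | C=[(λx. (x x)) :: (λx. (x x)) :: AP] | D=[(∅, ∅, ∅)]]
step 6: [S=[clo(λx. (x x), {loop↦5})] | E={loop↦5} | C=[(λx. (x x)) :: AP] | D=[(∅, ∅, ∅)]]
step 7: [S=[clo(λx. (x x), {loop↦5}) :: clo(λx. (x x), {loop↦5})] | E={loop↦5} | C=[AP] | D=[(∅, ∅, ∅)]]
step 8: [S=∅ | E={x↦clo(λx. (x x), {loop↦5}), loop↦5} | C=[(x x)] | D=[(∅, {loop↦5}, ∅) :: (∅, ∅, ∅)]]
step 9: [S=∅ | E={x↦clo(λx. (x x), {loop↦5}), loop↦5} | C=[x :: x :: AP] | D=[(∅, {loop↦5}, ∅) :: (∅, ∅, ∅)]]
step 10: [S=[clo(λx. (x x), {loop↦5})] | E={x↦clo(λx. (x x), {loop↦5}), loop↦5} | C=[x :: AP] | D=[(∅, {loop↦5}, ∅) :: (∅, ∅, ∅)]]
step 11: [S=[clo(λx. (x x), {loop↦5}) :: clo(λx. (x x), {loop↦5})] | E={x↦clo(λx. (x x), {loop↦5}), loop↦5} | C=[AP] | D=[(∅, {loop↦5}, ∅) :: (∅, ∅, ∅)]]
step 12: [S=∅ | E={x↦clo(λx. (x x), {loop↦5}), loop↦5} | C=[(x x)] | D=[(∅, {x↦clo(λx. (x x), {loop↦5}), loop↦5}, ∅) :: (∅, {loop↦5}, ∅) :: (∅, ∅, ∅)]]
step 13: [S=∅ | E={x↦clo(λx. (x x), {loop↦5}), loop↦5} | C=[x :: x :: AP] | D=[(∅, {x↦clo(λx. (x x), {loop↦5}), loop↦5}, ∅) :: (∅, {loop↦5}, ∅) :: (∅, ∅, ∅)]]
step 14: [S=[clo(λx. (x x), {loop↦5})] | E={x↦clo(λx. (x x), {loop↦5}), loop↦5} | C=[x :: AP] | D=[(∅, {x↦clo(λx. (x x), {loop↦5}), loop↦5}, ∅) :: (∅, {loop↦5}, ∅) :: (∅, ∅, ∅)]]
step 15: [S=[clo(λx. (x x), {loop↦5}) :: clo(λx. (x x), {loop↦5})] | E={x↦clo(λx. (x x), {loop↦5}), loop↦5} | C=[AP] | D=[(∅, {x↦clo(λx. (x x), {loop↦5}), loop↦5}, ∅) :: (∅, {loop↦5}, ∅) :: (∅, ∅, ∅)]]
→ 15 transitions taken and the configuration is still not final: no result within 15 steps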